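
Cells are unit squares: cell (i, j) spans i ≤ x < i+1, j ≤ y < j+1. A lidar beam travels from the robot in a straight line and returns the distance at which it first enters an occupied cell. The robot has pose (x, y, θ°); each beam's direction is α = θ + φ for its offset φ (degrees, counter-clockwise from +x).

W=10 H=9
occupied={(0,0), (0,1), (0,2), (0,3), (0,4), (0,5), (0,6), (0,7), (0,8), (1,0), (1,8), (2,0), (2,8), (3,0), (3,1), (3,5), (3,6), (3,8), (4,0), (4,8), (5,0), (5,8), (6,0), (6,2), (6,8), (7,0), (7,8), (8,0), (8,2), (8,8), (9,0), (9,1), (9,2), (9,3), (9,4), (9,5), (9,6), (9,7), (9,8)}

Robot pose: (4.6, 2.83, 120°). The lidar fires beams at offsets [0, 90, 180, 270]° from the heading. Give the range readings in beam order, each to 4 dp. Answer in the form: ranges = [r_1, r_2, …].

beam 1: φ=0°, α=120°
  direction (-0.5000, 0.8660); cell (4,2); t to first gridline: x 1.2000, y 0.1963 (then +2.0000 / +1.1547)
    (4,3) via y @ 0.1963
    (3,3) via x @ 1.2000
    (3,4) via y @ 1.3510
    (3,5) via y @ 2.5057  # hit
  → r_1 = 2.5057
beam 2: φ=90°, α=210°
  direction (-0.8660, -0.5000); cell (4,2); t to first gridline: x 0.6928, y 1.6600 (then +1.1547 / +2.0000)
    (3,2) via x @ 0.6928
    (3,1) via y @ 1.6600  # hit
  → r_2 = 1.6600
beam 3: φ=180°, α=300°
  direction (0.5000, -0.8660); cell (4,2); t to first gridline: x 0.8000, y 0.9584 (then +2.0000 / +1.1547)
    (5,2) via x @ 0.8000
    (5,1) via y @ 0.9584
    (5,0) via y @ 2.1131  # hit
  → r_3 = 2.1131
beam 4: φ=270°, α=30°
  direction (0.8660, 0.5000); cell (4,2); t to first gridline: x 0.4619, y 0.3400 (then +1.1547 / +2.0000)
    (4,3) via y @ 0.3400
    (5,3) via x @ 0.4619
    (6,3) via x @ 1.6166
    (6,4) via y @ 2.3400
    (7,4) via x @ 2.7713
    (8,4) via x @ 3.9260
    (8,5) via y @ 4.3400
    (9,5) via x @ 5.0807  # hit
  → r_4 = 5.0807

ranges = [2.5057, 1.6600, 2.1131, 5.0807]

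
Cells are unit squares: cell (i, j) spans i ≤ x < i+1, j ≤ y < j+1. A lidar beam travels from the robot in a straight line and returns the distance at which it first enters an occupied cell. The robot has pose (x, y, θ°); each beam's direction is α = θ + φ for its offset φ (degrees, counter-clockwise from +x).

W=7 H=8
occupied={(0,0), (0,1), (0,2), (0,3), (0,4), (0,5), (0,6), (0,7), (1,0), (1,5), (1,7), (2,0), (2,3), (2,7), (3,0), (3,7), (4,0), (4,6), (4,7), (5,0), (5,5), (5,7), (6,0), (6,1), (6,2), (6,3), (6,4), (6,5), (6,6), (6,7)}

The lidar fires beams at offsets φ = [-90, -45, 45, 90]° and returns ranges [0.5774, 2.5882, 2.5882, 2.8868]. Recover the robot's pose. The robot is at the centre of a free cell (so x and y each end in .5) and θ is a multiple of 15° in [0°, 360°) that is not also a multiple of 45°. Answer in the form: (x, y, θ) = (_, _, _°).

(x, y, θ) = (3.5, 3.5, 300°)

Enumerate (i+0.5, j+0.5, θ) over the 26 free cells and 16 admissible headings. For each, cast all 4 beams and compare to the given ranges.
  (2.5, 6.5, 105°): beam 1 = 1.5529 ≠ 0.5774 ✗
  (1.5, 4.5, 75°): beam 1 = 4.6587 ≠ 0.5774 ✗
  (3.5, 6.5, 255°): beam 1 = 1.9319 ≠ 0.5774 ✗
  (4.5, 3.5, 240°): beam 1 = 3.0000 ≠ 0.5774 ✗
  (3.5, 1.5, 60°): beam 1 = 1.0000 ≠ 0.5774 ✗
  …
  (3.5, 3.5, 300°): r_1=0.5774, r_2=2.5882, r_3=2.5882, r_4=2.8868 — all match ✓
Unique over the lattice → pose = (3.5, 3.5, 300°).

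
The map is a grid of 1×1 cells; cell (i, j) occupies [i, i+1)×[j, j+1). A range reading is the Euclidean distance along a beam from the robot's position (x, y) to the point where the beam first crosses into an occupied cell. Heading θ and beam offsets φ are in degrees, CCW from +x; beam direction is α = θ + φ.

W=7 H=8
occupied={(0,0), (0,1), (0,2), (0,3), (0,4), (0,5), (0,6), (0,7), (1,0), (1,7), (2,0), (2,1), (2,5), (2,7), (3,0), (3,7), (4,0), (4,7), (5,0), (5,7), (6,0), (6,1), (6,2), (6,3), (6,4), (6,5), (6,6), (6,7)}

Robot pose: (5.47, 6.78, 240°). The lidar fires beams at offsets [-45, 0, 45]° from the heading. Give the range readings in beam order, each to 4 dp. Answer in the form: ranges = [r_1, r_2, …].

beam 1: φ=-45°, α=195°
  cosα=-0.9659 sinα=-0.2588 | (5,6) | tMaxX 0.4866 tMaxY 3.0137 | tΔX 1.0353 tΔY 3.8637
    t=0.4866 [x] (4,6)
    t=1.5219 [x] (3,6)
    t=2.5571 [x] (2,6)
    t=3.0137 [y] (2,5) — stop
  → r_1 = 3.0137
beam 2: φ=0°, α=240°
  cosα=-0.5000 sinα=-0.8660 | (5,6) | tMaxX 0.9400 tMaxY 0.9007 | tΔX 2.0000 tΔY 1.1547
    t=0.9007 [y] (5,5)
    t=0.9400 [x] (4,5)
    t=2.0554 [y] (4,4)
    t=2.9400 [x] (3,4)
    t=3.2101 [y] (3,3)
    t=4.3648 [y] (3,2)
    t=4.9400 [x] (2,2)
    t=5.5195 [y] (2,1) — stop
  → r_2 = 5.5195
beam 3: φ=45°, α=285°
  cosα=0.2588 sinα=-0.9659 | (5,6) | tMaxX 2.0478 tMaxY 0.8075 | tΔX 3.8637 tΔY 1.0353
    t=0.8075 [y] (5,5)
    t=1.8428 [y] (5,4)
    t=2.0478 [x] (6,4) — stop
  → r_3 = 2.0478

ranges = [3.0137, 5.5195, 2.0478]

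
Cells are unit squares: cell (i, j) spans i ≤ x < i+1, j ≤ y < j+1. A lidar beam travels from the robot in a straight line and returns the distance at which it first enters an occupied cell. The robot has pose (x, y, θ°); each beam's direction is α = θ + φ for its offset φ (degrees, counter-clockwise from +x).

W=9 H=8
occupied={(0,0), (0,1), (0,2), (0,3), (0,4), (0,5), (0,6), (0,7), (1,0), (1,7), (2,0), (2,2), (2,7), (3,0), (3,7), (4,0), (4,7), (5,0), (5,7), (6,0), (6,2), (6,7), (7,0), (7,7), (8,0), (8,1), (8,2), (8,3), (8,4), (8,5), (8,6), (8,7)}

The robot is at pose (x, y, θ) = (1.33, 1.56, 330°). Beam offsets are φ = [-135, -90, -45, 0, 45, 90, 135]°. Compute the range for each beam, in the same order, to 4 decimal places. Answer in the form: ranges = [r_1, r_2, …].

beam 1: φ=-135°, α=195°
  cosα=-0.9659 sinα=-0.2588 | (1,1) | tMaxX 0.3416 tMaxY 2.1637 | tΔX 1.0353 tΔY 3.8637
    t=0.3416 [x] (0,1) — stop
  → r_1 = 0.3416
beam 2: φ=-90°, α=240°
  cosα=-0.5000 sinα=-0.8660 | (1,1) | tMaxX 0.6600 tMaxY 0.6466 | tΔX 2.0000 tΔY 1.1547
    t=0.6466 [y] (1,0) — stop
  → r_2 = 0.6466
beam 3: φ=-45°, α=285°
  cosα=0.2588 sinα=-0.9659 | (1,1) | tMaxX 2.5887 tMaxY 0.5798 | tΔX 3.8637 tΔY 1.0353
    t=0.5798 [y] (1,0) — stop
  → r_3 = 0.5798
beam 4: φ=0°, α=330°
  cosα=0.8660 sinα=-0.5000 | (1,1) | tMaxX 0.7736 tMaxY 1.1200 | tΔX 1.1547 tΔY 2.0000
    t=0.7736 [x] (2,1)
    t=1.1200 [y] (2,0) — stop
  → r_4 = 1.1200
beam 5: φ=45°, α=15°
  cosα=0.9659 sinα=0.2588 | (1,1) | tMaxX 0.6936 tMaxY 1.7000 | tΔX 1.0353 tΔY 3.8637
    t=0.6936 [x] (2,1)
    t=1.7000 [y] (2,2) — stop
  → r_5 = 1.7000
beam 6: φ=90°, α=60°
  cosα=0.5000 sinα=0.8660 | (1,1) | tMaxX 1.3400 tMaxY 0.5081 | tΔX 2.0000 tΔY 1.1547
    t=0.5081 [y] (1,2)
    t=1.3400 [x] (2,2) — stop
  → r_6 = 1.3400
beam 7: φ=135°, α=105°
  cosα=-0.2588 sinα=0.9659 | (1,1) | tMaxX 1.2750 tMaxY 0.4555 | tΔX 3.8637 tΔY 1.0353
    t=0.4555 [y] (1,2)
    t=1.2750 [x] (0,2) — stop
  → r_7 = 1.2750

ranges = [0.3416, 0.6466, 0.5798, 1.1200, 1.7000, 1.3400, 1.2750]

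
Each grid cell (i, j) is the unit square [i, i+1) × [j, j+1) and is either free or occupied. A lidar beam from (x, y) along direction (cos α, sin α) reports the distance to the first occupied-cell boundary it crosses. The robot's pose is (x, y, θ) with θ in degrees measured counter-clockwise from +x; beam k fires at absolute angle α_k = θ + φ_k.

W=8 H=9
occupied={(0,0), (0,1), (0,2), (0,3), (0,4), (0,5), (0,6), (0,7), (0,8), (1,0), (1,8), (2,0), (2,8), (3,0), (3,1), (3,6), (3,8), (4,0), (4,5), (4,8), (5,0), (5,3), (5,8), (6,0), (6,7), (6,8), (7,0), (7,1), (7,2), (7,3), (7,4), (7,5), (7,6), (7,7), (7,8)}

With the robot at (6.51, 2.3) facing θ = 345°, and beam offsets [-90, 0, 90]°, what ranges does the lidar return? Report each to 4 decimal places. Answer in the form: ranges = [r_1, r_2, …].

ranges = [1.3459, 0.5073, 1.8932]

beam 1: φ=-90°, α=255°
  d=(-0.2588,-0.9659)  start (6,2)  tX=1.9705 tY=0.3106  stride 1/|dx|=3.8637 1/|dy|=1.0353
    cross y-line → (6,1), t=0.3106
    cross y-line → (6,0), t=1.3459 (wall)
  → r_1 = 1.3459
beam 2: φ=0°, α=345°
  d=(0.9659,-0.2588)  start (6,2)  tX=0.5073 tY=1.1591  stride 1/|dx|=1.0353 1/|dy|=3.8637
    cross x-line → (7,2), t=0.5073 (wall)
  → r_2 = 0.5073
beam 3: φ=90°, α=75°
  d=(0.2588,0.9659)  start (6,2)  tX=1.8932 tY=0.7247  stride 1/|dx|=3.8637 1/|dy|=1.0353
    cross y-line → (6,3), t=0.7247
    cross y-line → (6,4), t=1.7600
    cross x-line → (7,4), t=1.8932 (wall)
  → r_3 = 1.8932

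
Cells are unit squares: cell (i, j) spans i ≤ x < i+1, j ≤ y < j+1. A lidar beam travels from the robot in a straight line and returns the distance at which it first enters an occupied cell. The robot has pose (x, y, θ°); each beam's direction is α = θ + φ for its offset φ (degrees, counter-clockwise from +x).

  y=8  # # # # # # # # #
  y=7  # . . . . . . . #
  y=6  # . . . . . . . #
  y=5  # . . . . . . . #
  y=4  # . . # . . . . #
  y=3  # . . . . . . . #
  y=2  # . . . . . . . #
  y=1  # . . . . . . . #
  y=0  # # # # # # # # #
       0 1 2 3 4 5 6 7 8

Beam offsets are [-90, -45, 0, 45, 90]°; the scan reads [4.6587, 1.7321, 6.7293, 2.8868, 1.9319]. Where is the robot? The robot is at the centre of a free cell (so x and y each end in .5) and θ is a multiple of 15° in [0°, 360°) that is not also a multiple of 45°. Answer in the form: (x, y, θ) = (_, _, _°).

(x, y, θ) = (1.5, 5.5, 15°)

Enumerate (i+0.5, j+0.5, θ) over the 48 free cells and 16 admissible headings. For each, cast all 5 beams and compare to the given ranges.
  (7.5, 5.5, 75°): beam 1 = 0.5176 ≠ 4.6587 ✗
  (5.5, 4.5, 120°): beam 1 = 2.8868 ≠ 4.6587 ✗
  (1.5, 5.5, 345°): beam 1 = 1.9319 ≠ 4.6587 ✗
  (6.5, 7.5, 255°): beam 1 = 1.9319 ≠ 4.6587 ✗
  …
  (1.5, 5.5, 15°): r_1=4.6587, r_2=1.7321, r_3=6.7293, r_4=2.8868, r_5=1.9319 — all match ✓
Unique over the lattice → pose = (1.5, 5.5, 15°).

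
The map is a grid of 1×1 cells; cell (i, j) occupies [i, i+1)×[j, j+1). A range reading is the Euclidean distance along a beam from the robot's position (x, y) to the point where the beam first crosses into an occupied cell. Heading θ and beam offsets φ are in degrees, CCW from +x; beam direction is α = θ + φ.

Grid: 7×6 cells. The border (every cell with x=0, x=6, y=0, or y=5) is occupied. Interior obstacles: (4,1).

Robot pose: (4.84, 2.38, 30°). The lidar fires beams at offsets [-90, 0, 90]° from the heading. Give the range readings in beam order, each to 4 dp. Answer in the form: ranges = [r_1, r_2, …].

ranges = [1.5935, 1.3395, 3.0253]

beam 1: φ=-90°, α=300°
  cosα=0.5000 sinα=-0.8660 | (4,2) | tMaxX 0.3200 tMaxY 0.4388 | tΔX 2.0000 tΔY 1.1547
    t=0.3200 [x] (5,2)
    t=0.4388 [y] (5,1)
    t=1.5935 [y] (5,0) — stop
  → r_1 = 1.5935
beam 2: φ=0°, α=30°
  cosα=0.8660 sinα=0.5000 | (4,2) | tMaxX 0.1848 tMaxY 1.2400 | tΔX 1.1547 tΔY 2.0000
    t=0.1848 [x] (5,2)
    t=1.2400 [y] (5,3)
    t=1.3395 [x] (6,3) — stop
  → r_2 = 1.3395
beam 3: φ=90°, α=120°
  cosα=-0.5000 sinα=0.8660 | (4,2) | tMaxX 1.6800 tMaxY 0.7159 | tΔX 2.0000 tΔY 1.1547
    t=0.7159 [y] (4,3)
    t=1.6800 [x] (3,3)
    t=1.8706 [y] (3,4)
    t=3.0253 [y] (3,5) — stop
  → r_3 = 3.0253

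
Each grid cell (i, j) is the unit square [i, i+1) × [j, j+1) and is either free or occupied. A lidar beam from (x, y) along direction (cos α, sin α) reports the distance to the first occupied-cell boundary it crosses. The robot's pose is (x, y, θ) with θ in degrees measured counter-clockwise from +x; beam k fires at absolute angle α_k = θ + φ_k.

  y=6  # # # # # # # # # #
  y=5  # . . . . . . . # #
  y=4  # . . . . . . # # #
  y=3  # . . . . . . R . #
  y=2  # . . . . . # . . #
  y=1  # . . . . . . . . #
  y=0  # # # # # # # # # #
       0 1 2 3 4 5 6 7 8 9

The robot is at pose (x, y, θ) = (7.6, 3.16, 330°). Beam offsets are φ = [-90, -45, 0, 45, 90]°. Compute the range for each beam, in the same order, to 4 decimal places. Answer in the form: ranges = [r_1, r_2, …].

beam 1: φ=-90°, α=240°
  direction (-0.5000, -0.8660); cell (7,3); t to first gridline: x 1.2000, y 0.1848 (then +2.0000 / +1.1547)
    (7,2) via y @ 0.1848
    (6,2) via x @ 1.2000  # hit
  → r_1 = 1.2000
beam 2: φ=-45°, α=285°
  direction (0.2588, -0.9659); cell (7,3); t to first gridline: x 1.5455, y 0.1656 (then +3.8637 / +1.0353)
    (7,2) via y @ 0.1656
    (7,1) via y @ 1.2009
    (8,1) via x @ 1.5455
    (8,0) via y @ 2.2362  # hit
  → r_2 = 2.2362
beam 3: φ=0°, α=330°
  direction (0.8660, -0.5000); cell (7,3); t to first gridline: x 0.4619, y 0.3200 (then +1.1547 / +2.0000)
    (7,2) via y @ 0.3200
    (8,2) via x @ 0.4619
    (9,2) via x @ 1.6166  # hit
  → r_3 = 1.6166
beam 4: φ=45°, α=15°
  direction (0.9659, 0.2588); cell (7,3); t to first gridline: x 0.4141, y 3.2455 (then +1.0353 / +3.8637)
    (8,3) via x @ 0.4141
    (9,3) via x @ 1.4494  # hit
  → r_4 = 1.4494
beam 5: φ=90°, α=60°
  direction (0.5000, 0.8660); cell (7,3); t to first gridline: x 0.8000, y 0.9699 (then +2.0000 / +1.1547)
    (8,3) via x @ 0.8000
    (8,4) via y @ 0.9699  # hit
  → r_5 = 0.9699

ranges = [1.2000, 2.2362, 1.6166, 1.4494, 0.9699]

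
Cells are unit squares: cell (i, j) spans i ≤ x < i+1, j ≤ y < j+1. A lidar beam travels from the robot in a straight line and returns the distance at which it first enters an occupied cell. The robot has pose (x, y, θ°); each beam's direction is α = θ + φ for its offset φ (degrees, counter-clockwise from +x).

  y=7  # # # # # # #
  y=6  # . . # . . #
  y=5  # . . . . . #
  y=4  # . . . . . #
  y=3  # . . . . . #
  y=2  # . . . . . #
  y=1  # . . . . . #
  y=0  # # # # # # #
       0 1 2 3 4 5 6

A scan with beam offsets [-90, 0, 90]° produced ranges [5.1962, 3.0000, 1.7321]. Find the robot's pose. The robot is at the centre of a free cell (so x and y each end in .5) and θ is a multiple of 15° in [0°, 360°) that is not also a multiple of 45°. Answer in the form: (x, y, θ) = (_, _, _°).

Enumerate (i+0.5, j+0.5, θ) over the 29 free cells and 16 admissible headings. For each, cast all 3 beams and compare to the given ranges.
  (4.5, 2.5, 120°): beam 1 = 1.7321 ≠ 5.1962 ✗
  (4.5, 6.5, 240°): beam 1 = 0.5774 ≠ 5.1962 ✗
  (3.5, 2.5, 150°): beam 1 = 5.0000 ≠ 5.1962 ✗
  (2.5, 3.5, 30°): beam 1 = 2.8868 ≠ 5.1962 ✗
  (5.5, 4.5, 330°): beam 1 = 4.0415 ≠ 5.1962 ✗
  …
  (4.5, 2.5, 210°): r_1=5.1962, r_2=3.0000, r_3=1.7321 — all match ✓
Only this pose fits every beam.

(x, y, θ) = (4.5, 2.5, 210°)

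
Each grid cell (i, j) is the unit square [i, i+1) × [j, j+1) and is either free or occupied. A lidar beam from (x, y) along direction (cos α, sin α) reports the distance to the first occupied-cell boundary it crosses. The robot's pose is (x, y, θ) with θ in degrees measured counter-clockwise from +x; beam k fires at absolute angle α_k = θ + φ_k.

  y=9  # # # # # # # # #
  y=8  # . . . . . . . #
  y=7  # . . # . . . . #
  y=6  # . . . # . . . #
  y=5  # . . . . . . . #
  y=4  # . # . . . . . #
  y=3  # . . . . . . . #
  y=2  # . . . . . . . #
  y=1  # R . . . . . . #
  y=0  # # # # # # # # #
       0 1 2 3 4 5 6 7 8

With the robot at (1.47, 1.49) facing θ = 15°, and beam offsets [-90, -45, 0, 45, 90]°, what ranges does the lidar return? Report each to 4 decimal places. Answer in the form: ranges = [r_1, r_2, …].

beam 1: φ=-90°, α=285°
  direction (0.2588, -0.9659); cell (1,1); t to first gridline: x 2.0478, y 0.5073 (then +3.8637 / +1.0353)
    (1,0) via y @ 0.5073  # hit
  → r_1 = 0.5073
beam 2: φ=-45°, α=330°
  direction (0.8660, -0.5000); cell (1,1); t to first gridline: x 0.6120, y 0.9800 (then +1.1547 / +2.0000)
    (2,1) via x @ 0.6120
    (2,0) via y @ 0.9800  # hit
  → r_2 = 0.9800
beam 3: φ=0°, α=15°
  direction (0.9659, 0.2588); cell (1,1); t to first gridline: x 0.5487, y 1.9705 (then +1.0353 / +3.8637)
    (2,1) via x @ 0.5487
    (3,1) via x @ 1.5840
    (3,2) via y @ 1.9705
    (4,2) via x @ 2.6192
    (5,2) via x @ 3.6545
    (6,2) via x @ 4.6898
    (7,2) via x @ 5.7251
    (7,3) via y @ 5.8342
    (8,3) via x @ 6.7604  # hit
  → r_3 = 6.7604
beam 4: φ=45°, α=60°
  direction (0.5000, 0.8660); cell (1,1); t to first gridline: x 1.0600, y 0.5889 (then +2.0000 / +1.1547)
    (1,2) via y @ 0.5889
    (2,2) via x @ 1.0600
    (2,3) via y @ 1.7436
    (2,4) via y @ 2.8983  # hit
  → r_4 = 2.8983
beam 5: φ=90°, α=105°
  direction (-0.2588, 0.9659); cell (1,1); t to first gridline: x 1.8159, y 0.5280 (then +3.8637 / +1.0353)
    (1,2) via y @ 0.5280
    (1,3) via y @ 1.5633
    (0,3) via x @ 1.8159  # hit
  → r_5 = 1.8159

ranges = [0.5073, 0.9800, 6.7604, 2.8983, 1.8159]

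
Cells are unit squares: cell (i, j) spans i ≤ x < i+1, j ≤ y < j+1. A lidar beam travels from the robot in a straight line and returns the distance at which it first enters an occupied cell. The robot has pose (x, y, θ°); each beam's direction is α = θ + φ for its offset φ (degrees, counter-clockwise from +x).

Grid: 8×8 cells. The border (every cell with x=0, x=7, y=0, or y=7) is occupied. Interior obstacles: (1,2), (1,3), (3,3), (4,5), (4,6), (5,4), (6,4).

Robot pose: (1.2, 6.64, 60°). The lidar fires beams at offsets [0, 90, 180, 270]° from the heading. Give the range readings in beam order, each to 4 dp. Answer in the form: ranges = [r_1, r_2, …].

ranges = [0.4157, 0.2309, 0.4000, 3.2332]

beam 1: φ=0°, α=60°
  d=(0.5000,0.8660)  start (1,6)  tX=1.6000 tY=0.4157  stride 1/|dx|=2.0000 1/|dy|=1.1547
    cross y-line → (1,7), t=0.4157 (wall)
  → r_1 = 0.4157
beam 2: φ=90°, α=150°
  d=(-0.8660,0.5000)  start (1,6)  tX=0.2309 tY=0.7200  stride 1/|dx|=1.1547 1/|dy|=2.0000
    cross x-line → (0,6), t=0.2309 (wall)
  → r_2 = 0.2309
beam 3: φ=180°, α=240°
  d=(-0.5000,-0.8660)  start (1,6)  tX=0.4000 tY=0.7390  stride 1/|dx|=2.0000 1/|dy|=1.1547
    cross x-line → (0,6), t=0.4000 (wall)
  → r_3 = 0.4000
beam 4: φ=270°, α=330°
  d=(0.8660,-0.5000)  start (1,6)  tX=0.9238 tY=1.2800  stride 1/|dx|=1.1547 1/|dy|=2.0000
    cross x-line → (2,6), t=0.9238
    cross y-line → (2,5), t=1.2800
    cross x-line → (3,5), t=2.0785
    cross x-line → (4,5), t=3.2332 (wall)
  → r_4 = 3.2332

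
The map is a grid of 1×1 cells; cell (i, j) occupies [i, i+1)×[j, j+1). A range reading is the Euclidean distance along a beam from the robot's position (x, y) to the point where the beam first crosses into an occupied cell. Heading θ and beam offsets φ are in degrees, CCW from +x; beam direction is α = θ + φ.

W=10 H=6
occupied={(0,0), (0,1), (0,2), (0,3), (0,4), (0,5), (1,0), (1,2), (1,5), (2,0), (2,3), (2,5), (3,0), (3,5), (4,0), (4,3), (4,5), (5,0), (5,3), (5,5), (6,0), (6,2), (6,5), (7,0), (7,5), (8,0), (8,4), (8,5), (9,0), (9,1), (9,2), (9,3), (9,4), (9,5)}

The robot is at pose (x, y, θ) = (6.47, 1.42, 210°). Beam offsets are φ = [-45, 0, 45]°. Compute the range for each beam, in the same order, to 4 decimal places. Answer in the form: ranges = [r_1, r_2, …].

ranges = [4.6277, 0.8400, 0.4348]

beam 1: φ=-45°, α=165°
  d=(-0.9659,0.2588)  start (6,1)  tX=0.4866 tY=2.2409  stride 1/|dx|=1.0353 1/|dy|=3.8637
    cross x-line → (5,1), t=0.4866
    cross x-line → (4,1), t=1.5219
    cross y-line → (4,2), t=2.2409
    cross x-line → (3,2), t=2.5571
    cross x-line → (2,2), t=3.5924
    cross x-line → (1,2), t=4.6277 (wall)
  → r_1 = 4.6277
beam 2: φ=0°, α=210°
  d=(-0.8660,-0.5000)  start (6,1)  tX=0.5427 tY=0.8400  stride 1/|dx|=1.1547 1/|dy|=2.0000
    cross x-line → (5,1), t=0.5427
    cross y-line → (5,0), t=0.8400 (wall)
  → r_2 = 0.8400
beam 3: φ=45°, α=255°
  d=(-0.2588,-0.9659)  start (6,1)  tX=1.8159 tY=0.4348  stride 1/|dx|=3.8637 1/|dy|=1.0353
    cross y-line → (6,0), t=0.4348 (wall)
  → r_3 = 0.4348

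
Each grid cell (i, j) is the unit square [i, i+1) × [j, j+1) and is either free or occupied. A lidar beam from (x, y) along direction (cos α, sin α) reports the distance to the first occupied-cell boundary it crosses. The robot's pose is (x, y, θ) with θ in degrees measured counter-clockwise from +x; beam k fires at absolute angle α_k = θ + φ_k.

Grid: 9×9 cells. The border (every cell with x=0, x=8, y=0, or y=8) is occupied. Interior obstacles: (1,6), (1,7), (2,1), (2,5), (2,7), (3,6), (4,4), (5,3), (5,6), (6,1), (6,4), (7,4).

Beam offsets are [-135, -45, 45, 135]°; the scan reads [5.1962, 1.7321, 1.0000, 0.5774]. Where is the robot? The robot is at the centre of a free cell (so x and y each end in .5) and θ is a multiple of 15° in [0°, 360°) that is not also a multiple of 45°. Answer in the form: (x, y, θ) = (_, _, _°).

Candidates: 37 free-cell centres × 16 headings = 592 poses. Raycast each; keep the one whose scan matches to 4 dp.
  (7.5, 6.5, 75°): beam 1 = 1.0000 ≠ 5.1962 ✗
  (5.5, 4.5, 210°): beam 1 = 1.5529 ≠ 5.1962 ✗
  (4.5, 1.5, 105°): beam 1 = 1.0000 ≠ 5.1962 ✗
  …
  (5.5, 2.5, 285°): r_1=5.1962, r_2=1.7321, r_3=1.0000, r_4=0.5774 — all match ✓
Unique over the lattice → pose = (5.5, 2.5, 285°).

(x, y, θ) = (5.5, 2.5, 285°)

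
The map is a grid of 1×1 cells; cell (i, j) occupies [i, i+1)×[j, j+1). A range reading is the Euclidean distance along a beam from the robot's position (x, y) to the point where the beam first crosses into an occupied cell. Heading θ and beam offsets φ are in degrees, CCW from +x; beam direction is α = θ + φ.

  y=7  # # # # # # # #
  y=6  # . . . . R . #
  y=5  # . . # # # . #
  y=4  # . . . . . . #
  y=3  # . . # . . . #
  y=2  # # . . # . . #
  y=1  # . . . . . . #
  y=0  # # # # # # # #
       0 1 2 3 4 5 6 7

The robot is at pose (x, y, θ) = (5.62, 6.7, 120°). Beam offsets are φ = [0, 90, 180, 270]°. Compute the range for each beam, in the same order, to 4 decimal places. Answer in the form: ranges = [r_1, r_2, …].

ranges = [0.3464, 1.4000, 2.7600, 0.6000]

beam 1: φ=0°, α=120°
  direction (-0.5000, 0.8660); cell (5,6); t to first gridline: x 1.2400, y 0.3464 (then +2.0000 / +1.1547)
    (5,7) via y @ 0.3464  # hit
  → r_1 = 0.3464
beam 2: φ=90°, α=210°
  direction (-0.8660, -0.5000); cell (5,6); t to first gridline: x 0.7159, y 1.4000 (then +1.1547 / +2.0000)
    (4,6) via x @ 0.7159
    (4,5) via y @ 1.4000  # hit
  → r_2 = 1.4000
beam 3: φ=180°, α=300°
  direction (0.5000, -0.8660); cell (5,6); t to first gridline: x 0.7600, y 0.8083 (then +2.0000 / +1.1547)
    (6,6) via x @ 0.7600
    (6,5) via y @ 0.8083
    (6,4) via y @ 1.9630
    (7,4) via x @ 2.7600  # hit
  → r_3 = 2.7600
beam 4: φ=270°, α=30°
  direction (0.8660, 0.5000); cell (5,6); t to first gridline: x 0.4388, y 0.6000 (then +1.1547 / +2.0000)
    (6,6) via x @ 0.4388
    (6,7) via y @ 0.6000  # hit
  → r_4 = 0.6000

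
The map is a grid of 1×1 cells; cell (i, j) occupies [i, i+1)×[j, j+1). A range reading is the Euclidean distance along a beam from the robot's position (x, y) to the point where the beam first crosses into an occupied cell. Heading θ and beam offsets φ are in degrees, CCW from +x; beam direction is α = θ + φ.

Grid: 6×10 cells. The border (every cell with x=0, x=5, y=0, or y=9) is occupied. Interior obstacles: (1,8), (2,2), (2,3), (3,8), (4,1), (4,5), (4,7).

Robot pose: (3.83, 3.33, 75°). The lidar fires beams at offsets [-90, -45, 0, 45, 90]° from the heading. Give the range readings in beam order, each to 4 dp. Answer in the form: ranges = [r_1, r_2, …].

beam 1: φ=-90°, α=345°
  dir = (cos 345°, sin 345°) = (0.9659, -0.2588); from cell (3,3)
  next x-line at t=0.1760, next y-line at t=1.2750; Δt_x=1.0353, Δt_y=3.8637
    x: enter (4,3) at t=0.1760
    x: enter (5,3) at t=1.2113 ← occupied
  → r_1 = 1.2113
beam 2: φ=-45°, α=30°
  dir = (cos 30°, sin 30°) = (0.8660, 0.5000); from cell (3,3)
  next x-line at t=0.1963, next y-line at t=1.3400; Δt_x=1.1547, Δt_y=2.0000
    x: enter (4,3) at t=0.1963
    y: enter (4,4) at t=1.3400
    x: enter (5,4) at t=1.3510 ← occupied
  → r_2 = 1.3510
beam 3: φ=0°, α=75°
  dir = (cos 75°, sin 75°) = (0.2588, 0.9659); from cell (3,3)
  next x-line at t=0.6568, next y-line at t=0.6936; Δt_x=3.8637, Δt_y=1.0353
    x: enter (4,3) at t=0.6568
    y: enter (4,4) at t=0.6936
    y: enter (4,5) at t=1.7289 ← occupied
  → r_3 = 1.7289
beam 4: φ=45°, α=120°
  dir = (cos 120°, sin 120°) = (-0.5000, 0.8660); from cell (3,3)
  next x-line at t=1.6600, next y-line at t=0.7736; Δt_x=2.0000, Δt_y=1.1547
    y: enter (3,4) at t=0.7736
    x: enter (2,4) at t=1.6600
    y: enter (2,5) at t=1.9283
    y: enter (2,6) at t=3.0831
    x: enter (1,6) at t=3.6600
    y: enter (1,7) at t=4.2378
    y: enter (1,8) at t=5.3925 ← occupied
  → r_4 = 5.3925
beam 5: φ=90°, α=165°
  dir = (cos 165°, sin 165°) = (-0.9659, 0.2588); from cell (3,3)
  next x-line at t=0.8593, next y-line at t=2.5887; Δt_x=1.0353, Δt_y=3.8637
    x: enter (2,3) at t=0.8593 ← occupied
  → r_5 = 0.8593

ranges = [1.2113, 1.3510, 1.7289, 5.3925, 0.8593]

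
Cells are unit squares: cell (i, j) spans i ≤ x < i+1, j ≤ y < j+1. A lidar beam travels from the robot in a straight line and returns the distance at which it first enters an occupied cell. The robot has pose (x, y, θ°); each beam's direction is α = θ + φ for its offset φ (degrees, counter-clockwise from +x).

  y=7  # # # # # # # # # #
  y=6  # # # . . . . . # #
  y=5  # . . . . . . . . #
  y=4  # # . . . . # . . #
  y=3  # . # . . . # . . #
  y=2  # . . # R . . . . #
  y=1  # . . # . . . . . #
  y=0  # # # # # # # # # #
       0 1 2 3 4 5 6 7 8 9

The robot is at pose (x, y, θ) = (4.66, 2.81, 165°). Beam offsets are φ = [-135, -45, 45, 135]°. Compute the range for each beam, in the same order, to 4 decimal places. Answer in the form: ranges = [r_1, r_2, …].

beam 1: φ=-135°, α=30°
  d=(0.8660,0.5000)  start (4,2)  tX=0.3926 tY=0.3800  stride 1/|dx|=1.1547 1/|dy|=2.0000
    cross y-line → (4,3), t=0.3800
    cross x-line → (5,3), t=0.3926
    cross x-line → (6,3), t=1.5473 (wall)
  → r_1 = 1.5473
beam 2: φ=-45°, α=120°
  d=(-0.5000,0.8660)  start (4,2)  tX=1.3200 tY=0.2194  stride 1/|dx|=2.0000 1/|dy|=1.1547
    cross y-line → (4,3), t=0.2194
    cross x-line → (3,3), t=1.3200
    cross y-line → (3,4), t=1.3741
    cross y-line → (3,5), t=2.5288
    cross x-line → (2,5), t=3.3200
    cross y-line → (2,6), t=3.6835 (wall)
  → r_2 = 3.6835
beam 3: φ=45°, α=210°
  d=(-0.8660,-0.5000)  start (4,2)  tX=0.7621 tY=1.6200  stride 1/|dx|=1.1547 1/|dy|=2.0000
    cross x-line → (3,2), t=0.7621 (wall)
  → r_3 = 0.7621
beam 4: φ=135°, α=300°
  d=(0.5000,-0.8660)  start (4,2)  tX=0.6800 tY=0.9353  stride 1/|dx|=2.0000 1/|dy|=1.1547
    cross x-line → (5,2), t=0.6800
    cross y-line → (5,1), t=0.9353
    cross y-line → (5,0), t=2.0900 (wall)
  → r_4 = 2.0900

ranges = [1.5473, 3.6835, 0.7621, 2.0900]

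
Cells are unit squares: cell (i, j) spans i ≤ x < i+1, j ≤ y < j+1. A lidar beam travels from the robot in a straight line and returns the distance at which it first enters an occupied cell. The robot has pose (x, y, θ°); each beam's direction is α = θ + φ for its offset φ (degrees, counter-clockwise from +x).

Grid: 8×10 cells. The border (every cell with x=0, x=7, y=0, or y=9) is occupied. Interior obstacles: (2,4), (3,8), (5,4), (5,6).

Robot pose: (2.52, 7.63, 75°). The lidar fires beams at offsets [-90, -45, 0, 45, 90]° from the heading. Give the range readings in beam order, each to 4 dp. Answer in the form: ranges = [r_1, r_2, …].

beam 1: φ=-90°, α=345°
  dir = (cos 345°, sin 345°) = (0.9659, -0.2588); from cell (2,7)
  next x-line at t=0.4969, next y-line at t=2.4341; Δt_x=1.0353, Δt_y=3.8637
    x: enter (3,7) at t=0.4969
    x: enter (4,7) at t=1.5322
    y: enter (4,6) at t=2.4341
    x: enter (5,6) at t=2.5675 ← occupied
  → r_1 = 2.5675
beam 2: φ=-45°, α=30°
  dir = (cos 30°, sin 30°) = (0.8660, 0.5000); from cell (2,7)
  next x-line at t=0.5543, next y-line at t=0.7400; Δt_x=1.1547, Δt_y=2.0000
    x: enter (3,7) at t=0.5543
    y: enter (3,8) at t=0.7400 ← occupied
  → r_2 = 0.7400
beam 3: φ=0°, α=75°
  dir = (cos 75°, sin 75°) = (0.2588, 0.9659); from cell (2,7)
  next x-line at t=1.8546, next y-line at t=0.3831; Δt_x=3.8637, Δt_y=1.0353
    y: enter (2,8) at t=0.3831
    y: enter (2,9) at t=1.4183 ← occupied
  → r_3 = 1.4183
beam 4: φ=45°, α=120°
  dir = (cos 120°, sin 120°) = (-0.5000, 0.8660); from cell (2,7)
  next x-line at t=1.0400, next y-line at t=0.4272; Δt_x=2.0000, Δt_y=1.1547
    y: enter (2,8) at t=0.4272
    x: enter (1,8) at t=1.0400
    y: enter (1,9) at t=1.5819 ← occupied
  → r_4 = 1.5819
beam 5: φ=90°, α=165°
  dir = (cos 165°, sin 165°) = (-0.9659, 0.2588); from cell (2,7)
  next x-line at t=0.5383, next y-line at t=1.4296; Δt_x=1.0353, Δt_y=3.8637
    x: enter (1,7) at t=0.5383
    y: enter (1,8) at t=1.4296
    x: enter (0,8) at t=1.5736 ← occupied
  → r_5 = 1.5736

ranges = [2.5675, 0.7400, 1.4183, 1.5819, 1.5736]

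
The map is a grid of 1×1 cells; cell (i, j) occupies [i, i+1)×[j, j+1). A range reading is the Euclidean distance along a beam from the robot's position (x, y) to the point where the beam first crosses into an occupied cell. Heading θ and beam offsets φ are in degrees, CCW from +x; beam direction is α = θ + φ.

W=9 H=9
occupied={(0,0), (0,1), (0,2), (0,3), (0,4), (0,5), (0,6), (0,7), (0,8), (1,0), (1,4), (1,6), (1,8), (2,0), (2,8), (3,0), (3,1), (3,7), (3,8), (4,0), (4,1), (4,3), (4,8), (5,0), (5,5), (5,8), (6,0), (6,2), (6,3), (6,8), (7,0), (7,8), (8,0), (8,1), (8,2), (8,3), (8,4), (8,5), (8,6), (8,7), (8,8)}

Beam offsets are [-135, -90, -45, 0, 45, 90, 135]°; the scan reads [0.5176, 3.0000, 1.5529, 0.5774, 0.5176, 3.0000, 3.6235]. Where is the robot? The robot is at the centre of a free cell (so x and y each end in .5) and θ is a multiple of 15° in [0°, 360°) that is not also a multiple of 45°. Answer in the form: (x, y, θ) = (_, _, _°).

(x, y, θ) = (4.5, 2.5, 60°)

Enumerate (i+0.5, j+0.5, θ) over the 40 free cells and 16 admissible headings. For each, cast all 7 beams and compare to the given ranges.
  (5.5, 4.5, 300°): beam 1 = 4.6587 ≠ 0.5176 ✗
  (5.5, 4.5, 285°): beam 1 = 4.0415 ≠ 0.5176 ✗
  (2.5, 2.5, 330°): beam 1 = 1.5529 ≠ 0.5176 ✗
  (2.5, 4.5, 165°): beam 1 = 2.8868 ≠ 0.5176 ✗
  …
  (4.5, 2.5, 60°): r_1=0.5176, r_2=3.0000, r_3=1.5529, r_4=0.5774, r_5=0.5176, r_6=3.0000, r_7=3.6235 — all match ✓
Only this pose fits every beam.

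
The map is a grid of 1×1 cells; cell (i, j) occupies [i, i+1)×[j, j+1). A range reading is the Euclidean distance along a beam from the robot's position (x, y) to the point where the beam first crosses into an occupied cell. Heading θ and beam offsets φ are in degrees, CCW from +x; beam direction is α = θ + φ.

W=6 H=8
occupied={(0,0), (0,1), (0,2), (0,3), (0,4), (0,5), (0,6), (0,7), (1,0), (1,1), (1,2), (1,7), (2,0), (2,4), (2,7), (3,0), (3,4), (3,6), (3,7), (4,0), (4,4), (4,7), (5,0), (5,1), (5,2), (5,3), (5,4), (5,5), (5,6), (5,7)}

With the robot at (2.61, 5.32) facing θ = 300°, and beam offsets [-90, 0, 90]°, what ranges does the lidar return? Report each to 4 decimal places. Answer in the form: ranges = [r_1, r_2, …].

ranges = [0.6400, 0.3695, 1.3600]

beam 1: φ=-90°, α=210°
  cosα=-0.8660 sinα=-0.5000 | (2,5) | tMaxX 0.7044 tMaxY 0.6400 | tΔX 1.1547 tΔY 2.0000
    t=0.6400 [y] (2,4) — stop
  → r_1 = 0.6400
beam 2: φ=0°, α=300°
  cosα=0.5000 sinα=-0.8660 | (2,5) | tMaxX 0.7800 tMaxY 0.3695 | tΔX 2.0000 tΔY 1.1547
    t=0.3695 [y] (2,4) — stop
  → r_2 = 0.3695
beam 3: φ=90°, α=30°
  cosα=0.8660 sinα=0.5000 | (2,5) | tMaxX 0.4503 tMaxY 1.3600 | tΔX 1.1547 tΔY 2.0000
    t=0.4503 [x] (3,5)
    t=1.3600 [y] (3,6) — stop
  → r_3 = 1.3600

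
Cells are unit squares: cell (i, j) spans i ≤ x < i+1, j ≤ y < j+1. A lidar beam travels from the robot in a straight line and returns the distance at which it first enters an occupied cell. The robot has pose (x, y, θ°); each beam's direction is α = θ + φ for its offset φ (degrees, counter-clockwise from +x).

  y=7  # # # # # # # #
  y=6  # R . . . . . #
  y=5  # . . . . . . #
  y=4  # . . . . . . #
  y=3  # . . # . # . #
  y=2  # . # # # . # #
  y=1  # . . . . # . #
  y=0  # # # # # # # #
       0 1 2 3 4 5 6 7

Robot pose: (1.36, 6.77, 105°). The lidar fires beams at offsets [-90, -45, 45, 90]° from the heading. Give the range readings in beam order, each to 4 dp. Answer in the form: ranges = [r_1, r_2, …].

ranges = [0.8887, 0.2656, 0.4157, 0.3727]

beam 1: φ=-90°, α=15°
  d=(0.9659,0.2588)  start (1,6)  tX=0.6626 tY=0.8887  stride 1/|dx|=1.0353 1/|dy|=3.8637
    cross x-line → (2,6), t=0.6626
    cross y-line → (2,7), t=0.8887 (wall)
  → r_1 = 0.8887
beam 2: φ=-45°, α=60°
  d=(0.5000,0.8660)  start (1,6)  tX=1.2800 tY=0.2656  stride 1/|dx|=2.0000 1/|dy|=1.1547
    cross y-line → (1,7), t=0.2656 (wall)
  → r_2 = 0.2656
beam 3: φ=45°, α=150°
  d=(-0.8660,0.5000)  start (1,6)  tX=0.4157 tY=0.4600  stride 1/|dx|=1.1547 1/|dy|=2.0000
    cross x-line → (0,6), t=0.4157 (wall)
  → r_3 = 0.4157
beam 4: φ=90°, α=195°
  d=(-0.9659,-0.2588)  start (1,6)  tX=0.3727 tY=2.9751  stride 1/|dx|=1.0353 1/|dy|=3.8637
    cross x-line → (0,6), t=0.3727 (wall)
  → r_4 = 0.3727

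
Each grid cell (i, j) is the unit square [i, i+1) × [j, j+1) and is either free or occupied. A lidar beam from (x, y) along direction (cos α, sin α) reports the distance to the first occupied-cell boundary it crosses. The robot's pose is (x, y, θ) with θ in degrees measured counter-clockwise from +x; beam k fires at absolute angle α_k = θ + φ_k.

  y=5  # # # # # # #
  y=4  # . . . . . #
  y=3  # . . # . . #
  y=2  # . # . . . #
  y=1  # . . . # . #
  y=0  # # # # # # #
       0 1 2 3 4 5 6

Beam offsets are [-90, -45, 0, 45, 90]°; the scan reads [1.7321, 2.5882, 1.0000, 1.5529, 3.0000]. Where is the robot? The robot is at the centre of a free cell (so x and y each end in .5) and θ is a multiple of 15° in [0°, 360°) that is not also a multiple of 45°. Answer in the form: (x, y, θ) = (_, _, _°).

(x, y, θ) = (4.5, 2.5, 120°)

The pose lattice has 17·16 = 272 candidates. Test each by forward raycasting.
  (1.5, 4.5, 255°): beam 1 = 0.5176 ≠ 1.7321 ✗
  (1.5, 1.5, 105°): beam 1 = 4.6587 ≠ 1.7321 ✗
  (4.5, 3.5, 30°): beam 1 = 2.8868 ≠ 1.7321 ✗
  (5.5, 1.5, 210°): beam 1 = 4.0415 ≠ 1.7321 ✗
  …
  (4.5, 2.5, 120°): r_1=1.7321, r_2=2.5882, r_3=1.0000, r_4=1.5529, r_5=3.0000 — all match ✓
Unique over the lattice → pose = (4.5, 2.5, 120°).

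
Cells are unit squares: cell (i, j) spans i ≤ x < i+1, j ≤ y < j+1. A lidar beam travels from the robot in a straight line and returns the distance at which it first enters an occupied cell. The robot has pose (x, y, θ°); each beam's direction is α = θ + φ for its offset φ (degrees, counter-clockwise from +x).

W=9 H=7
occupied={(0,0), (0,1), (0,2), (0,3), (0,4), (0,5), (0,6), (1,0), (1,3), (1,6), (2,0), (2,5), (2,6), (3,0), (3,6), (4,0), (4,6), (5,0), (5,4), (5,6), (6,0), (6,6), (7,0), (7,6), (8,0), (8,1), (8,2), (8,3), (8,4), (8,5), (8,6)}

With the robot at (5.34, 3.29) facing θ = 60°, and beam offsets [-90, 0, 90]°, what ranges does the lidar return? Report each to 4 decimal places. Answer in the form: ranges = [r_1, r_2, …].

beam 1: φ=-90°, α=330°
  dir = (cos 330°, sin 330°) = (0.8660, -0.5000); from cell (5,3)
  next x-line at t=0.7621, next y-line at t=0.5800; Δt_x=1.1547, Δt_y=2.0000
    y: enter (5,2) at t=0.5800
    x: enter (6,2) at t=0.7621
    x: enter (7,2) at t=1.9168
    y: enter (7,1) at t=2.5800
    x: enter (8,1) at t=3.0715 ← occupied
  → r_1 = 3.0715
beam 2: φ=0°, α=60°
  dir = (cos 60°, sin 60°) = (0.5000, 0.8660); from cell (5,3)
  next x-line at t=1.3200, next y-line at t=0.8198; Δt_x=2.0000, Δt_y=1.1547
    y: enter (5,4) at t=0.8198 ← occupied
  → r_2 = 0.8198
beam 3: φ=90°, α=150°
  dir = (cos 150°, sin 150°) = (-0.8660, 0.5000); from cell (5,3)
  next x-line at t=0.3926, next y-line at t=1.4200; Δt_x=1.1547, Δt_y=2.0000
    x: enter (4,3) at t=0.3926
    y: enter (4,4) at t=1.4200
    x: enter (3,4) at t=1.5473
    x: enter (2,4) at t=2.7020
    y: enter (2,5) at t=3.4200 ← occupied
  → r_3 = 3.4200

ranges = [3.0715, 0.8198, 3.4200]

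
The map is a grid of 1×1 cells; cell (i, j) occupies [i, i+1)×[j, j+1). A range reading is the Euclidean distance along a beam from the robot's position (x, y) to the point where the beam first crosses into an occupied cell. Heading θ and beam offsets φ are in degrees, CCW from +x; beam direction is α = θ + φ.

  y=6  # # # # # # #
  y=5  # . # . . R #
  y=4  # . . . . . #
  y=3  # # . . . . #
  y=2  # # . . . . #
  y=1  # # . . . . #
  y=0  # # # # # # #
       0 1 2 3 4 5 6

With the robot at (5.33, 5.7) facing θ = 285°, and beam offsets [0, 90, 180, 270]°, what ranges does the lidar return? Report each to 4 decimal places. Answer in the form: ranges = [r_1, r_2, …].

beam 1: φ=0°, α=285°
  cosα=0.2588 sinα=-0.9659 | (5,5) | tMaxX 2.5887 tMaxY 0.7247 | tΔX 3.8637 tΔY 1.0353
    t=0.7247 [y] (5,4)
    t=1.7600 [y] (5,3)
    t=2.5887 [x] (6,3) — stop
  → r_1 = 2.5887
beam 2: φ=90°, α=15°
  cosα=0.9659 sinα=0.2588 | (5,5) | tMaxX 0.6936 tMaxY 1.1591 | tΔX 1.0353 tΔY 3.8637
    t=0.6936 [x] (6,5) — stop
  → r_2 = 0.6936
beam 3: φ=180°, α=105°
  cosα=-0.2588 sinα=0.9659 | (5,5) | tMaxX 1.2750 tMaxY 0.3106 | tΔX 3.8637 tΔY 1.0353
    t=0.3106 [y] (5,6) — stop
  → r_3 = 0.3106
beam 4: φ=270°, α=195°
  cosα=-0.9659 sinα=-0.2588 | (5,5) | tMaxX 0.3416 tMaxY 2.7046 | tΔX 1.0353 tΔY 3.8637
    t=0.3416 [x] (4,5)
    t=1.3769 [x] (3,5)
    t=2.4122 [x] (2,5) — stop
  → r_4 = 2.4122

ranges = [2.5887, 0.6936, 0.3106, 2.4122]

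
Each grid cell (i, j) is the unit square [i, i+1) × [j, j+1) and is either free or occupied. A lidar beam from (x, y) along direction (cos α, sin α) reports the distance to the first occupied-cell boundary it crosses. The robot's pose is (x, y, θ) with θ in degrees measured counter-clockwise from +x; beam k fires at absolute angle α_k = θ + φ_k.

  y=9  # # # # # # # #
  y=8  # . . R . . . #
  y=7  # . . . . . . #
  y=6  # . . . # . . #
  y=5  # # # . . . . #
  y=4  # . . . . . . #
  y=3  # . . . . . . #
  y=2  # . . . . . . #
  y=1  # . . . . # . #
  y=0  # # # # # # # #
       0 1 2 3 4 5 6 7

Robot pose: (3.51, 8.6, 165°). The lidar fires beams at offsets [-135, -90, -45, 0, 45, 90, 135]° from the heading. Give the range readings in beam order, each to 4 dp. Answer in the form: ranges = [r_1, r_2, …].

ranges = [0.8000, 0.4141, 0.4619, 1.5455, 2.8983, 2.6917, 1.8475]

beam 1: φ=-135°, α=30°
  cosα=0.8660 sinα=0.5000 | (3,8) | tMaxX 0.5658 tMaxY 0.8000 | tΔX 1.1547 tΔY 2.0000
    t=0.5658 [x] (4,8)
    t=0.8000 [y] (4,9) — stop
  → r_1 = 0.8000
beam 2: φ=-90°, α=75°
  cosα=0.2588 sinα=0.9659 | (3,8) | tMaxX 1.8932 tMaxY 0.4141 | tΔX 3.8637 tΔY 1.0353
    t=0.4141 [y] (3,9) — stop
  → r_2 = 0.4141
beam 3: φ=-45°, α=120°
  cosα=-0.5000 sinα=0.8660 | (3,8) | tMaxX 1.0200 tMaxY 0.4619 | tΔX 2.0000 tΔY 1.1547
    t=0.4619 [y] (3,9) — stop
  → r_3 = 0.4619
beam 4: φ=0°, α=165°
  cosα=-0.9659 sinα=0.2588 | (3,8) | tMaxX 0.5280 tMaxY 1.5455 | tΔX 1.0353 tΔY 3.8637
    t=0.5280 [x] (2,8)
    t=1.5455 [y] (2,9) — stop
  → r_4 = 1.5455
beam 5: φ=45°, α=210°
  cosα=-0.8660 sinα=-0.5000 | (3,8) | tMaxX 0.5889 tMaxY 1.2000 | tΔX 1.1547 tΔY 2.0000
    t=0.5889 [x] (2,8)
    t=1.2000 [y] (2,7)
    t=1.7436 [x] (1,7)
    t=2.8983 [x] (0,7) — stop
  → r_5 = 2.8983
beam 6: φ=90°, α=255°
  cosα=-0.2588 sinα=-0.9659 | (3,8) | tMaxX 1.9705 tMaxY 0.6212 | tΔX 3.8637 tΔY 1.0353
    t=0.6212 [y] (3,7)
    t=1.6564 [y] (3,6)
    t=1.9705 [x] (2,6)
    t=2.6917 [y] (2,5) — stop
  → r_6 = 2.6917
beam 7: φ=135°, α=300°
  cosα=0.5000 sinα=-0.8660 | (3,8) | tMaxX 0.9800 tMaxY 0.6928 | tΔX 2.0000 tΔY 1.1547
    t=0.6928 [y] (3,7)
    t=0.9800 [x] (4,7)
    t=1.8475 [y] (4,6) — stop
  → r_7 = 1.8475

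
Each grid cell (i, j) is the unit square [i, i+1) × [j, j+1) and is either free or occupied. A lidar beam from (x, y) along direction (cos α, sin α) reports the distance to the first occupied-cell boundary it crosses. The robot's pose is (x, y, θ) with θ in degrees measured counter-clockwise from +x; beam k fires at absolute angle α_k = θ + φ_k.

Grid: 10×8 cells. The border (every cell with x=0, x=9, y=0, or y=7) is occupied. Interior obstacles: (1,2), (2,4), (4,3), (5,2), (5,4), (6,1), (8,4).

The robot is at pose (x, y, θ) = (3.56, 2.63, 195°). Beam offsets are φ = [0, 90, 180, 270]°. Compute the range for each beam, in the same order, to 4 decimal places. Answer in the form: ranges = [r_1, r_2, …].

ranges = [1.6150, 1.6875, 1.4296, 2.1637]

beam 1: φ=0°, α=195°
  direction (-0.9659, -0.2588); cell (3,2); t to first gridline: x 0.5798, y 2.4341 (then +1.0353 / +3.8637)
    (2,2) via x @ 0.5798
    (1,2) via x @ 1.6150  # hit
  → r_1 = 1.6150
beam 2: φ=90°, α=285°
  direction (0.2588, -0.9659); cell (3,2); t to first gridline: x 1.7000, y 0.6522 (then +3.8637 / +1.0353)
    (3,1) via y @ 0.6522
    (3,0) via y @ 1.6875  # hit
  → r_2 = 1.6875
beam 3: φ=180°, α=15°
  direction (0.9659, 0.2588); cell (3,2); t to first gridline: x 0.4555, y 1.4296 (then +1.0353 / +3.8637)
    (4,2) via x @ 0.4555
    (4,3) via y @ 1.4296  # hit
  → r_3 = 1.4296
beam 4: φ=270°, α=105°
  direction (-0.2588, 0.9659); cell (3,2); t to first gridline: x 2.1637, y 0.3831 (then +3.8637 / +1.0353)
    (3,3) via y @ 0.3831
    (3,4) via y @ 1.4183
    (2,4) via x @ 2.1637  # hit
  → r_4 = 2.1637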